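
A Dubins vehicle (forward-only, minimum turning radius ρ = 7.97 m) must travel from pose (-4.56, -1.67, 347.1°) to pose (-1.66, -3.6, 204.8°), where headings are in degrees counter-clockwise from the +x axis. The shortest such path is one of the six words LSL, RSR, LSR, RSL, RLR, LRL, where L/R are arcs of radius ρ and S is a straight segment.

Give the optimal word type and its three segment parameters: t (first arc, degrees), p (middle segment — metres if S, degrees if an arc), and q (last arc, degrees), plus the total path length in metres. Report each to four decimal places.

Let ψ = atan2(Δy, Δx) = atan2(-1.93, 2.90) = -33.6444° be the start→goal bearing.
Normalize: d = |goal − start| / ρ = 3.483518/7.97 = 0.437079, α = (θ_start − ψ) mod 360° = 20.7444° = 0.362059 rad, β = (θ_goal − ψ) mod 360° = 238.4444° = 4.161641 rad.
Common terms: sin α = 0.354200, cos α = 0.935170, sin β = -0.852133, cos β = -0.523325, cos(α−β) = -0.791224, d² = 0.191038. Work in radians in the unit-radius frame; every candidate has L = ρ·(t + p + q).
LSL: p² = 2 + d² − 2cos(α−β) + 2d(sin α − sin β) = 4.828011; p = √p² = 2.197273; φ = atan2(cos β − cos α, d + sin α − sin β) = -0.725854 rad; t = (φ − α) mod 2π = 5.195272 rad, q = (β − φ) mod 2π = 4.887495 rad → L = 7.97·(5.195272 + 2.197273 + 4.887495) = 7.97·12.280041 = 97.871923 m
RSR: p² = 2 + d² − 2cos(α−β) + 2d(sin β − sin α) = 2.718959; p = √p² = 1.648927; φ = atan2(cos α − cos β, d − sin α + sin β) = 2.056147 rad; t = (α − φ) mod 2π = 4.589097 rad, q = (φ − β) mod 2π = 4.177692 rad → L = 7.97·(4.589097 + 1.648927 + 4.177692) = 7.97·10.415716 = 83.013253 m
LSR: p² = d² − 2 + 2cos(α−β) + 2d(sin α + sin β) = -3.826681 < 0 → infeasible
RSL: p² = d² − 2 + 2cos(α−β) − 2d(sin α + sin β) = -2.956137 < 0 → infeasible
RLR: c = (6 − d² + 2cos(α−β) + 2d(sin α − sin β))/8 = 0.660130; p = 2π − arccos c = 5.433381 rad; φ = atan2(cos α − cos β, d − sin α + sin β) = 2.056147 rad; t = (α − φ + p/2) mod 2π = 1.022602 rad, q = (α − β − t + p) mod 2π = 0.611197 rad → L = 7.97·(1.022602 + 5.433381 + 0.611197) = 7.97·7.067180 = 56.325425 m
LRL: c = (6 − d² + 2cos(α−β) − 2d(sin α − sin β))/8 = 0.396499; p = 2π − arccos c = 5.120089 rad; φ = atan2(cos β − cos α, d + sin α − sin β) = -0.725854 rad; t = (φ − α + p/2) mod 2π = 1.472131 rad, q = (β − α − t + p) mod 2π = 1.164354 rad → L = 7.97·(1.472131 + 5.120089 + 1.164354) = 7.97·7.756574 = 61.819894 m
Shortest: RLR with L = 56.325425 m ≈ 56.3254 m
Convert RLR to answer units (arcs ×180/π): t = 1.022602·180/π = 58.5908°, p = 5.433381·180/π = 311.3098°, q = 0.611197·180/π = 35.0190°, L = 56.3254 m.

RLR: t = 58.5908°, p = 311.3098°, q = 35.0190°, L = 56.3254 m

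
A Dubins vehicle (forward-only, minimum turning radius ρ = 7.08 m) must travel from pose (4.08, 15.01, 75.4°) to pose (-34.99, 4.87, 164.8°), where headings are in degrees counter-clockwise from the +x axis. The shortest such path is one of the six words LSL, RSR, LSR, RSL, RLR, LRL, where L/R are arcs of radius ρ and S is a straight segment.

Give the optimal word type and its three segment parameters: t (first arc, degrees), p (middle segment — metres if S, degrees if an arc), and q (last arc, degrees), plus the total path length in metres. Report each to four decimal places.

Let ψ = atan2(Δy, Δx) = atan2(-10.14, -39.07) = -165.4508° be the start→goal bearing.
Normalize: d = |goal − start| / ρ = 40.364396/7.08 = 5.701186, α = (θ_start − ψ) mod 360° = 240.8508° = 4.203639 rad, β = (θ_goal − ψ) mod 360° = 330.2508° = 5.763964 rad.
Common terms: sin α = -0.873354, cos α = -0.487086, sin β = -0.496205, cos β = 0.868206, cos(α−β) = 0.010472, d² = 32.503521. Work in radians in the unit-radius frame; every candidate has L = ρ·(t + p + q).
LSL: p² = 2 + d² − 2cos(α−β) + 2d(sin α − sin β) = 30.182178; p = √p² = 5.493831; φ = atan2(cos β − cos α, d + sin α − sin β) = 0.249267 rad; t = (φ − α) mod 2π = 2.328813 rad, q = (β − φ) mod 2π = 5.514697 rad → L = 7.08·(2.328813 + 5.493831 + 5.514697) = 7.08·13.337341 = 94.428371 m
RSR: p² = 2 + d² − 2cos(α−β) + 2d(sin β − sin α) = 38.782977; p = √p² = 6.227598; φ = atan2(cos α − cos β, d − sin α + sin β) = -0.219382 rad; t = (α − φ) mod 2π = 4.423021 rad, q = (φ − β) mod 2π = 0.299840 rad → L = 7.08·(4.423021 + 6.227598 + 0.299840) = 7.08·10.950459 = 77.529250 m
LSR: p² = d² − 2 + 2cos(α−β) + 2d(sin α + sin β) = 14.908246; p = √p² = 3.861120; φ = atan2(−cos α − cos β, d + sin α + sin β) − atan2(−2, p) = 0.390172 rad; t = (φ − α) mod 2π = 2.469718 rad, q = (φ − β) mod 2π = 0.909394 rad → L = 7.08·(2.469718 + 3.861120 + 0.909394) = 7.08·7.240232 = 51.260840 m
RSL: p² = d² − 2 + 2cos(α−β) − 2d(sin α + sin β) = 46.140683; p = √p² = 6.792693; φ = atan2(cos α + cos β, d − sin α − sin β) − atan2(2, p) = -0.232494 rad; t = (α − φ) mod 2π = 4.436133 rad, q = (β − φ) mod 2π = 5.996457 rad → L = 7.08·(4.436133 + 6.792693 + 5.996457) = 7.08·17.225284 = 121.955008 m
RLR: c = (6 − d² + 2cos(α−β) + 2d(sin α − sin β))/8 = -3.847872, |c| > 1 → infeasible
LRL: c = (6 − d² + 2cos(α−β) − 2d(sin α − sin β))/8 = -2.772772, |c| > 1 → infeasible
Shortest: LSR with L = 51.260840 m ≈ 51.2608 m
Convert LSR to answer units (arcs ×180/π): t = 2.469718·180/π = 141.5044°, p = ρ·p = 7.08·3.861120 = 27.3367 m, q = 0.909394·180/π = 52.1044°, L = 51.2608 m.

LSR: t = 141.5044°, p = 27.3367 m, q = 52.1044°, L = 51.2608 m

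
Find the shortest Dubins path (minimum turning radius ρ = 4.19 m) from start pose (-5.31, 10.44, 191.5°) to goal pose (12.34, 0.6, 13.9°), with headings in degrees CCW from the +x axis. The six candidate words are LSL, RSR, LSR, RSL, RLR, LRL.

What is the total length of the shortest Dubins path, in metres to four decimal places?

Let ψ = atan2(Δy, Δx) = atan2(-9.84, 17.65) = -29.1400° be the start→goal bearing.
Normalize: d = |goal − start| / ρ = 20.207625/4.19 = 4.822822, α = (θ_start − ψ) mod 360° = 220.6400° = 3.850894 rad, β = (θ_goal − ψ) mod 360° = 43.0400° = 0.751189 rad.
Common terms: sin α = -0.651304, cos α = -0.758817, sin β = 0.682508, cos β = 0.730878, cos(α−β) = -0.999123, d² = 23.259613. Work in radians in the unit-radius frame; every candidate has L = ρ·(t + p + q).
LSL: p² = 2 + d² − 2cos(α−β) + 2d(sin α − sin β) = 14.392380; p = √p² = 3.793729; φ = atan2(cos β − cos α, d + sin α − sin β) = 0.403536 rad; t = (φ − α) mod 2π = 2.835827 rad, q = (β − φ) mod 2π = 0.347653 rad → L = 4.19·(2.835827 + 3.793729 + 0.347653) = 4.19·6.977210 = 29.234508 m
RSR: p² = 2 + d² − 2cos(α−β) + 2d(sin β − sin α) = 40.123338; p = √p² = 6.334299; φ = atan2(cos α − cos β, d − sin α + sin β) = -0.237403 rad; t = (α − φ) mod 2π = 4.088297 rad, q = (φ − β) mod 2π = 5.294593 rad → L = 4.19·(4.088297 + 6.334299 + 5.294593) = 4.19·15.717189 = 65.855020 m
LSR: p² = d² − 2 + 2cos(α−β) + 2d(sin α + sin β) = 19.562357; p = √p² = 4.422935; φ = atan2(−cos α − cos β, d + sin α + sin β) − atan2(−2, p) = 0.430428 rad; t = (φ − α) mod 2π = 2.862719 rad, q = (φ − β) mod 2π = 5.962424 rad → L = 4.19·(2.862719 + 4.422935 + 5.962424) = 4.19·13.248079 = 55.509451 m
RSL: p² = d² − 2 + 2cos(α−β) − 2d(sin α + sin β) = 18.960379; p = √p² = 4.354352; φ = atan2(cos α + cos β, d − sin α − sin β) − atan2(2, p) = -0.436400 rad; t = (α − φ) mod 2π = 4.287294 rad, q = (β − φ) mod 2π = 1.187590 rad → L = 4.19·(4.287294 + 4.354352 + 1.187590) = 4.19·9.829236 = 41.184498 m
RLR: c = (6 − d² + 2cos(α−β) + 2d(sin α − sin β))/8 = -4.015417, |c| > 1 → infeasible
LRL: c = (6 − d² + 2cos(α−β) − 2d(sin α − sin β))/8 = -0.799048; p = 2π − arccos c = 3.786680 rad; φ = atan2(cos β − cos α, d + sin α − sin β) = 0.403536 rad; t = (φ − α + p/2) mod 2π = 4.729167 rad, q = (β − α − t + p) mod 2π = 2.240993 rad → L = 4.19·(4.729167 + 3.786680 + 2.240993) = 4.19·10.756840 = 45.071158 m
Shortest: LSL with L = 29.234508 m ≈ 29.2345 m

29.2345 m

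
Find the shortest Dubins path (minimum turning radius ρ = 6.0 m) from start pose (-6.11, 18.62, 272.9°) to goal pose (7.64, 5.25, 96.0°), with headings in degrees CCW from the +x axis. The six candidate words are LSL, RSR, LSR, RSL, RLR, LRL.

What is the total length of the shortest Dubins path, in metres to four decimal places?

33.5866 m

Let ψ = atan2(Δy, Δx) = atan2(-13.37, 13.75) = -44.1972° be the start→goal bearing.
Normalize: d = |goal − start| / ρ = 19.178618/6.0 = 3.196436, α = (θ_start − ψ) mod 360° = 317.0972° = 5.534391 rad, β = (θ_goal − ψ) mod 360° = 140.1972° = 2.446903 rad.
Common terms: sin α = -0.680756, cos α = 0.732510, sin β = 0.640147, cos β = -0.768253, cos(α−β) = -0.998537, d² = 10.217206. Work in radians in the unit-radius frame; every candidate has L = ρ·(t + p + q).
LSL: p² = 2 + d² − 2cos(α−β) + 2d(sin α − sin β) = 5.769914; p = √p² = 2.402065; φ = atan2(cos β − cos α, d + sin α − sin β) = -0.674850 rad; t = (φ − α) mod 2π = 0.073944 rad, q = (β − φ) mod 2π = 3.121754 rad → L = 6.0·(0.073944 + 2.402065 + 3.121754) = 6.0·5.597762 = 33.586575 m
RSR: p² = 2 + d² − 2cos(α−β) + 2d(sin β − sin α) = 22.658644; p = √p² = 4.760110; φ = atan2(cos α − cos β, d − sin α + sin β) = 0.320751 rad; t = (α − φ) mod 2π = 5.213640 rad, q = (φ − β) mod 2π = 4.157033 rad → L = 6.0·(5.213640 + 4.760110 + 4.157033) = 6.0·14.130782 = 84.784694 m
LSR: p² = d² − 2 + 2cos(α−β) + 2d(sin α + sin β) = 5.960521; p = √p² = 2.441418; φ = atan2(−cos α − cos β, d + sin α + sin β) − atan2(−2, p) = 0.697662 rad; t = (φ − α) mod 2π = 1.446457 rad, q = (φ − β) mod 2π = 4.533944 rad → L = 6.0·(1.446457 + 2.441418 + 4.533944) = 6.0·8.421819 = 50.530912 m
RSL: p² = d² − 2 + 2cos(α−β) − 2d(sin α + sin β) = 6.479743; p = √p² = 2.545534; φ = atan2(cos α + cos β, d − sin α − sin β) − atan2(2, p) = -0.676995 rad; t = (α − φ) mod 2π = 6.211386 rad, q = (β − φ) mod 2π = 3.123899 rad → L = 6.0·(6.211386 + 2.545534 + 3.123899) = 6.0·11.880819 = 71.284913 m
RLR: c = (6 − d² + 2cos(α−β) + 2d(sin α − sin β))/8 = -1.832330, |c| > 1 → infeasible
LRL: c = (6 − d² + 2cos(α−β) − 2d(sin α − sin β))/8 = 0.278761; p = 2π − arccos c = 4.994892 rad; φ = atan2(cos β − cos α, d + sin α − sin β) = -0.674850 rad; t = (φ − α + p/2) mod 2π = 2.571391 rad, q = (β − α − t + p) mod 2π = 5.619200 rad → L = 6.0·(2.571391 + 4.994892 + 5.619200) = 6.0·13.185483 = 79.112896 m
Shortest: LSL with L = 33.586575 m ≈ 33.5866 m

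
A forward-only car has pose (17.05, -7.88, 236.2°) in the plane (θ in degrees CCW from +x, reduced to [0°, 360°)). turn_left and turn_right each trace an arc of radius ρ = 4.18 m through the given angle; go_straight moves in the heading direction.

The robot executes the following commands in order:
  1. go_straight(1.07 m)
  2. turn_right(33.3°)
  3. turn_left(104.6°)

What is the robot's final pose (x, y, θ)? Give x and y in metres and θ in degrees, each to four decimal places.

(12.9181, -16.6896, 307.5000°)

set_pose: (x, y, θ) = (17.0500, -7.8800, 236.2000°), ρ = 4.18
go_straight(1.07): x += 1.07·cos θ, y += 1.07·sin θ → (16.4548, -8.7692, 236.2000°)
turn_right(33.3°): centre at ρ to the right, rotate −33.3° → (14.6078, -10.2944, 202.9000°)
turn_left(104.6°): centre at ρ to the left, rotate +104.6° → (12.9181, -16.6896, 307.5000°)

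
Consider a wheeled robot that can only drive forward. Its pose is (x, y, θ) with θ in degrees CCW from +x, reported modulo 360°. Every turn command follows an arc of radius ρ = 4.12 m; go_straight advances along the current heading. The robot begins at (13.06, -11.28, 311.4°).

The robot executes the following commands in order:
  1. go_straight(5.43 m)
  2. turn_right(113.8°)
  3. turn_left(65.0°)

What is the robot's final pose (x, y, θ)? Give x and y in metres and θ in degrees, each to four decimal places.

(11.9663, -25.4014, 262.6000°)

set_pose: (x, y, θ) = (13.0600, -11.2800, 311.4000°), ρ = 4.12
go_straight(5.43): x += 5.43·cos θ, y += 5.43·sin θ → (16.6509, -15.3531, 311.4000°)
turn_right(113.8°): centre at ρ to the right, rotate −113.8° → (14.8062, -22.0049, 197.6000°)
turn_left(65.0°): centre at ρ to the left, rotate +65.0° → (11.9663, -25.4014, 262.6000°)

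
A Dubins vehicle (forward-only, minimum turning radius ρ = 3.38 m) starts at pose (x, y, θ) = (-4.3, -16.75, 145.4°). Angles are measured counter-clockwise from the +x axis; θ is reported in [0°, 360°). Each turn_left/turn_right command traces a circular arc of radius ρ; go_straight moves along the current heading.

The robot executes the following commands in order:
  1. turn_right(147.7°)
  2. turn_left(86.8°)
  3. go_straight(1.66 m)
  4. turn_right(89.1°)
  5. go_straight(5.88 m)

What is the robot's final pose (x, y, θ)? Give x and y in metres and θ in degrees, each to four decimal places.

(10.9107, -3.3113, 355.4000°)

set_pose: (x, y, θ) = (-4.3000, -16.7500, 145.4000°), ρ = 3.38
turn_right(147.7°): centre at ρ to the right, rotate −147.7° → (-2.2450, -10.5905, -2.3000° ≡ 357.7000°)
turn_left(86.8°): centre at ρ to the left, rotate +86.8° → (1.2550, -7.5372, 444.5000° ≡ 84.5000°)
go_straight(1.66): x += 1.66·cos θ, y += 1.66·sin θ → (1.4141, -5.8848, 84.5000°)
turn_right(89.1°): centre at ρ to the right, rotate −89.1° → (5.0497, -2.8397, -4.6000° ≡ 355.4000°)
go_straight(5.88): x += 5.88·cos θ, y += 5.88·sin θ → (10.9107, -3.3113, 355.4000°)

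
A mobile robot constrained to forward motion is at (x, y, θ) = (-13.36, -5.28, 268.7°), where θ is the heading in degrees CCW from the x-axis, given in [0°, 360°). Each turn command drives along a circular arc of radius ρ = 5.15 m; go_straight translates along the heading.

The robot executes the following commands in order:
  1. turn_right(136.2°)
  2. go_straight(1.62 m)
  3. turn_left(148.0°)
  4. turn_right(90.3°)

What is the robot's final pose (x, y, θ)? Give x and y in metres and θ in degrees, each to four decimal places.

(-36.4126, -17.8730, 190.2000°)

set_pose: (x, y, θ) = (-13.3600, -5.2800, 268.7000°), ρ = 5.15
turn_right(136.2°): centre at ρ to the right, rotate −136.2° → (-22.3057, -8.6424, 132.5000°)
go_straight(1.62): x += 1.62·cos θ, y += 1.62·sin θ → (-23.4001, -7.4481, 132.5000°)
turn_left(148.0°): centre at ρ to the left, rotate +148.0° → (-32.2608, -11.8659, 280.5000°)
turn_right(90.3°): centre at ρ to the right, rotate −90.3° → (-36.4126, -17.8730, 190.2000°)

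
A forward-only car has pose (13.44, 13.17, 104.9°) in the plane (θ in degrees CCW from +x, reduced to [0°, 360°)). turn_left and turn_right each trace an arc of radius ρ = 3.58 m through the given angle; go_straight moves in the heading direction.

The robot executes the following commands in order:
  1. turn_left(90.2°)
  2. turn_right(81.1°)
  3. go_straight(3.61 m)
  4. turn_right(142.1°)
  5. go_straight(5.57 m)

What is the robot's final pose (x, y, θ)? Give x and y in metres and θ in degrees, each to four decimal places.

(13.2465, 22.9946, 331.9000°)

set_pose: (x, y, θ) = (13.4400, 13.1700, 104.9000°), ρ = 3.58
turn_left(90.2°): centre at ρ to the left, rotate +90.2° → (9.0478, 15.7059, 195.1000°)
turn_right(81.1°): centre at ρ to the right, rotate −81.1° → (4.8447, 17.7061, 114.0000°)
go_straight(3.61): x += 3.61·cos θ, y += 3.61·sin θ → (3.3763, 21.0040, 114.0000°)
turn_right(142.1°): centre at ρ to the right, rotate −142.1° → (8.3331, 25.6182, -28.1000° ≡ 331.9000°)
go_straight(5.57): x += 5.57·cos θ, y += 5.57·sin θ → (13.2465, 22.9946, 331.9000°)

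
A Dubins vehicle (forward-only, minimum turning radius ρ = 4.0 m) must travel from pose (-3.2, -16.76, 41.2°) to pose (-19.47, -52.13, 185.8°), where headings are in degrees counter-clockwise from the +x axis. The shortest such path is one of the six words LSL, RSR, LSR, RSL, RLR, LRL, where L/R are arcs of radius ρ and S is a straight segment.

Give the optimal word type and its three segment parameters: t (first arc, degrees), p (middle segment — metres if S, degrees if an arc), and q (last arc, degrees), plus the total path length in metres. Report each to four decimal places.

Let ψ = atan2(Δy, Δx) = atan2(-35.37, -16.27) = -114.7022° be the start→goal bearing.
Normalize: d = |goal − start| / ρ = 38.932632/4.0 = 9.733158, α = (θ_start − ψ) mod 360° = 155.9022° = 2.721006 rad, β = (θ_goal − ψ) mod 360° = 300.5022° = 5.244752 rad.
Common terms: sin α = 0.408296, cos α = -0.912850, sin β = -0.861610, cos β = 0.507571, cos(α−β) = -0.815128, d² = 94.734363. Work in radians in the unit-radius frame; every candidate has L = ρ·(t + p + q).
LSL: p² = 2 + d² − 2cos(α−β) + 2d(sin α − sin β) = 123.085009; p = √p² = 11.094368; φ = atan2(cos β − cos α, d + sin α − sin β) = 0.128383 rad; t = (φ − α) mod 2π = 3.690562 rad, q = (β − φ) mod 2π = 5.116369 rad → L = 4.0·(3.690562 + 11.094368 + 5.116369) = 4.0·19.901300 = 79.605199 m
RSR: p² = 2 + d² − 2cos(α−β) + 2d(sin β − sin α) = 73.644227; p = √p² = 8.581621; φ = atan2(cos α − cos β, d − sin α + sin β) = -0.166284 rad; t = (α − φ) mod 2π = 2.887290 rad, q = (φ − β) mod 2π = 0.872149 rad → L = 4.0·(2.887290 + 8.581621 + 0.872149) = 4.0·12.341061 = 49.364243 m
LSR: p² = d² − 2 + 2cos(α−β) + 2d(sin α + sin β) = 82.279753; p = √p² = 9.070819; φ = atan2(−cos α − cos β, d + sin α + sin β) − atan2(−2, p) = 0.260660 rad; t = (φ − α) mod 2π = 3.822840 rad, q = (φ − β) mod 2π = 1.299093 rad → L = 4.0·(3.822840 + 9.070819 + 1.299093) = 4.0·14.192752 = 56.771007 m
RSL: p² = d² − 2 + 2cos(α−β) − 2d(sin α + sin β) = 99.928460; p = √p² = 9.996422; φ = atan2(cos α + cos β, d − sin α − sin β) − atan2(2, p) = -0.237229 rad; t = (α − φ) mod 2π = 2.958235 rad, q = (β − φ) mod 2π = 5.481982 rad → L = 4.0·(2.958235 + 9.996422 + 5.481982) = 4.0·18.436639 = 73.746557 m
RLR: c = (6 − d² + 2cos(α−β) + 2d(sin α − sin β))/8 = -8.205528, |c| > 1 → infeasible
LRL: c = (6 − d² + 2cos(α−β) − 2d(sin α − sin β))/8 = -14.385626, |c| > 1 → infeasible
Shortest: RSR with L = 49.364243 m ≈ 49.3642 m
Convert RSR to answer units (arcs ×180/π): t = 2.887290·180/π = 165.4295°, p = ρ·p = 4.0·8.581621 = 34.3265 m, q = 0.872149·180/π = 49.9705°, L = 49.3642 m.

RSR: t = 165.4295°, p = 34.3265 m, q = 49.9705°, L = 49.3642 m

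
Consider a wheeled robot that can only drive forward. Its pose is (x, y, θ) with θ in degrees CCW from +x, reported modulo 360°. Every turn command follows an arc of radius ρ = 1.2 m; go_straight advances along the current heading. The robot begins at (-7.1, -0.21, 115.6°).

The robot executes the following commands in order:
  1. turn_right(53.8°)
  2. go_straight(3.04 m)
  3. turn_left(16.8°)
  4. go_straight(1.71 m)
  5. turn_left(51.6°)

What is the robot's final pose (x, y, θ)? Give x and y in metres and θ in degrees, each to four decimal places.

(-5.4418, 6.5726, 130.2000°)

set_pose: (x, y, θ) = (-7.1000, -0.2100, 115.6000°), ρ = 1.2
turn_right(53.8°): centre at ρ to the right, rotate −53.8° → (-7.0754, 0.8756, 61.8000°)
go_straight(3.04): x += 3.04·cos θ, y += 3.04·sin θ → (-5.6388, 3.5547, 61.8000°)
turn_left(16.8°): centre at ρ to the left, rotate +16.8° → (-5.5200, 3.8846, 78.6000°)
go_straight(1.71): x += 1.71·cos θ, y += 1.71·sin θ → (-5.1821, 5.5609, 78.6000°)
turn_left(51.6°): centre at ρ to the left, rotate +51.6° → (-5.4418, 6.5726, 130.2000°)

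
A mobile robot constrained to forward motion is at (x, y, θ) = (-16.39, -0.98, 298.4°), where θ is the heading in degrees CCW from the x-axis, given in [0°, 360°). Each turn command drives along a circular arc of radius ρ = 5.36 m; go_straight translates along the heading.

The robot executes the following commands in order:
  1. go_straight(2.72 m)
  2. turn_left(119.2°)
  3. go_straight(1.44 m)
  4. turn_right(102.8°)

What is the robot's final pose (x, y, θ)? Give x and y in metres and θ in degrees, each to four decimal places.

set_pose: (x, y, θ) = (-16.3900, -0.9800, 298.4000°), ρ = 5.36
go_straight(2.72): x += 2.72·cos θ, y += 2.72·sin θ → (-15.0963, -3.3726, 298.4000°)
turn_left(119.2°): centre at ρ to the left, rotate +119.2° → (-5.8558, -3.6953, 417.6000° ≡ 57.6000°)
go_straight(1.44): x += 1.44·cos θ, y += 1.44·sin θ → (-5.0842, -2.4795, 57.6000°)
turn_right(102.8°): centre at ρ to the right, rotate −102.8° → (3.2447, -1.5747, -45.2000° ≡ 314.8000°)

(3.2447, -1.5747, 314.8000°)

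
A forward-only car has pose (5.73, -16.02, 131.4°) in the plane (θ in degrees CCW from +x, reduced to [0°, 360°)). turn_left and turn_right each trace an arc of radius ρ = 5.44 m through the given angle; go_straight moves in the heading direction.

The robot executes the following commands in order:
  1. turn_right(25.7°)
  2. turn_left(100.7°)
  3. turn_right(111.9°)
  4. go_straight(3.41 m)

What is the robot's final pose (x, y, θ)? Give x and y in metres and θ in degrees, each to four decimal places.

(-11.1919, -2.6486, 94.5000°)

set_pose: (x, y, θ) = (5.7300, -16.0200, 131.4000°), ρ = 5.44
turn_right(25.7°): centre at ρ to the right, rotate −25.7° → (4.5736, -13.8945, 105.7000°)
turn_left(100.7°): centre at ρ to the left, rotate +100.7° → (-3.0823, -10.4939, 206.4000°)
turn_right(111.9°): centre at ρ to the right, rotate −111.9° → (-10.9243, -6.0481, 94.5000°)
go_straight(3.41): x += 3.41·cos θ, y += 3.41·sin θ → (-11.1919, -2.6486, 94.5000°)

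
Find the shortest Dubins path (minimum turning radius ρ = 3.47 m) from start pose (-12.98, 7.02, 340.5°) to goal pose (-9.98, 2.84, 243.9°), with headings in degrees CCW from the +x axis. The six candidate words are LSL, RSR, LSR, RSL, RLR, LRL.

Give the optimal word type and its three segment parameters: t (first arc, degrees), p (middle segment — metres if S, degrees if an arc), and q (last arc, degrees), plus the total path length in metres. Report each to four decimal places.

LRL: t = 90.7740°, p = 264.7288°, q = 77.3548°, L = 26.2151 m

Let ψ = atan2(Δy, Δx) = atan2(-4.18, 3.00) = -54.3329° be the start→goal bearing.
Normalize: d = |goal − start| / ρ = 5.145134/3.47 = 1.482747, α = (θ_start − ψ) mod 360° = 34.8329° = 0.607948 rad, β = (θ_goal − ψ) mod 360° = 298.2329° = 5.205146 rad.
Common terms: sin α = 0.571185, cos α = 0.820822, sin β = -0.881032, cos β = 0.473056, cos(α−β) = -0.114937, d² = 2.198540. Work in radians in the unit-radius frame; every candidate has L = ρ·(t + p + q).
LSL: p² = 2 + d² − 2cos(α−β) + 2d(sin α − sin β) = 8.734956; p = √p² = 2.955496; φ = atan2(cos β − cos α, d + sin α − sin β) = -0.117941 rad; t = (φ − α) mod 2π = 5.557296 rad, q = (β − φ) mod 2π = 5.323086 rad → L = 3.47·(5.557296 + 2.955496 + 5.323086) = 3.47·13.835878 = 48.010498 m
RSR: p² = 2 + d² − 2cos(α−β) + 2d(sin β − sin α) = 0.121873; p = √p² = 0.349103; φ = atan2(cos α − cos β, d − sin α + sin β) = 1.483230 rad; t = (α − φ) mod 2π = 5.407904 rad, q = (φ − β) mod 2π = 2.561270 rad → L = 3.47·(5.407904 + 0.349103 + 2.561270) = 3.47·8.318276 = 28.864419 m
LSR: p² = d² − 2 + 2cos(α−β) + 2d(sin α + sin β) = -0.950186 < 0 → infeasible
RSL: p² = d² − 2 + 2cos(α−β) − 2d(sin α + sin β) = 0.887517; p = √p² = 0.942081; φ = atan2(cos α + cos β, d − sin α − sin β) − atan2(2, p) = -0.505382 rad; t = (α − φ) mod 2π = 1.113330 rad, q = (β − φ) mod 2π = 5.710528 rad → L = 3.47·(1.113330 + 0.942081 + 5.710528) = 3.47·7.765940 = 26.947810 m
RLR: c = (6 − d² + 2cos(α−β) + 2d(sin α − sin β))/8 = 0.984766; p = 2π − arccos c = 6.108411 rad; φ = atan2(cos α − cos β, d − sin α + sin β) = 1.483230 rad; t = (α − φ + p/2) mod 2π = 2.178924 rad, q = (α − β − t + p) mod 2π = 5.615475 rad → L = 3.47·(2.178924 + 6.108411 + 5.615475) = 3.47·13.902811 = 48.242754 m
LRL: c = (6 − d² + 2cos(α−β) − 2d(sin α − sin β))/8 = -0.091869; p = 2π − arccos c = 4.620390 rad; φ = atan2(cos β − cos α, d + sin α − sin β) = -0.117941 rad; t = (φ − α + p/2) mod 2π = 1.584306 rad, q = (β − α − t + p) mod 2π = 1.350096 rad → L = 3.47·(1.584306 + 4.620390 + 1.350096) = 3.47·7.554792 = 26.215127 m
Shortest: LRL with L = 26.215127 m ≈ 26.2151 m
Convert LRL to answer units (arcs ×180/π): t = 1.584306·180/π = 90.7740°, p = 4.620390·180/π = 264.7288°, q = 1.350096·180/π = 77.3548°, L = 26.2151 m.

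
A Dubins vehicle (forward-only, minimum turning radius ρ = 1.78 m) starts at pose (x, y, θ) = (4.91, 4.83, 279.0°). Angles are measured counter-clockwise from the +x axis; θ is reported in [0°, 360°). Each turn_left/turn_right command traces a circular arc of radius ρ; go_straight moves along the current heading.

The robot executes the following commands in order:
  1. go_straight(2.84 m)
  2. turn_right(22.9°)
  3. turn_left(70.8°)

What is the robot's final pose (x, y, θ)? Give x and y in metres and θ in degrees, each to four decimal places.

(6.0799, -0.5998, 326.9000°)

set_pose: (x, y, θ) = (4.9100, 4.8300, 279.0000°), ρ = 1.78
go_straight(2.84): x += 2.84·cos θ, y += 2.84·sin θ → (5.3543, 2.0250, 279.0000°)
turn_right(22.9°): centre at ρ to the right, rotate −22.9° → (5.3241, 1.3189, 256.1000°)
turn_left(70.8°): centre at ρ to the left, rotate +70.8° → (6.0799, -0.5998, 326.9000°)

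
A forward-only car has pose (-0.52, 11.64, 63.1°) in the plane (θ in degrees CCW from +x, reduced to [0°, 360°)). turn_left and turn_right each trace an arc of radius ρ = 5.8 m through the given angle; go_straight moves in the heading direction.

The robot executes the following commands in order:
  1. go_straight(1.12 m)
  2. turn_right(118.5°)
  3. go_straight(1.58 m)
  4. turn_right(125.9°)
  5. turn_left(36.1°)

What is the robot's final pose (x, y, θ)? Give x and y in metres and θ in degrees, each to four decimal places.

(2.4830, 1.8798, 214.8000°)

set_pose: (x, y, θ) = (-0.5200, 11.6400, 63.1000°), ρ = 5.8
go_straight(1.12): x += 1.12·cos θ, y += 1.12·sin θ → (-0.0133, 12.6388, 63.1000°)
turn_right(118.5°): centre at ρ to the right, rotate −118.5° → (9.9333, 13.3082, -55.4000° ≡ 304.6000°)
go_straight(1.58): x += 1.58·cos θ, y += 1.58·sin θ → (10.8305, 12.0076, 304.6000°)
turn_right(125.9°): centre at ρ to the right, rotate −125.9° → (5.9248, 2.9156, 178.7000°)
turn_left(36.1°): centre at ρ to the left, rotate +36.1° → (2.4830, 1.8798, 214.8000°)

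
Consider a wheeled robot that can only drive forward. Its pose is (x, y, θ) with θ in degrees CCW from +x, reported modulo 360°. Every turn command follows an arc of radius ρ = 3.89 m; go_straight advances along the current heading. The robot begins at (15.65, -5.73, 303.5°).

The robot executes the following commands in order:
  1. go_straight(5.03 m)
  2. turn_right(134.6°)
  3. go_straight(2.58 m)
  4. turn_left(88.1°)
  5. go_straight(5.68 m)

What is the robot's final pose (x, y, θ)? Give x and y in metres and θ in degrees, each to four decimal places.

set_pose: (x, y, θ) = (15.6500, -5.7300, 303.5000°), ρ = 3.89
go_straight(5.03): x += 5.03·cos θ, y += 5.03·sin θ → (18.4262, -9.9244, 303.5000°)
turn_right(134.6°): centre at ρ to the right, rotate −134.6° → (14.4335, -15.8887, 168.9000°)
go_straight(2.58): x += 2.58·cos θ, y += 2.58·sin θ → (11.9018, -15.3920, 168.9000°)
turn_left(88.1°): centre at ρ to the left, rotate +88.1° → (7.3626, -18.3342, 257.0000°)
go_straight(5.68): x += 5.68·cos θ, y += 5.68·sin θ → (6.0848, -23.8686, 257.0000°)

(6.0848, -23.8686, 257.0000°)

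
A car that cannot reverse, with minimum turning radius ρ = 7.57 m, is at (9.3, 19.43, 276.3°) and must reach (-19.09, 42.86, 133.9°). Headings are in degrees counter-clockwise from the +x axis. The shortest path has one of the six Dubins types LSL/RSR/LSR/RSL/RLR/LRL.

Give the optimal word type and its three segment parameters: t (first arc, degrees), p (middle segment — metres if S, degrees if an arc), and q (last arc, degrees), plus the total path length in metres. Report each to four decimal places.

Let ψ = atan2(Δy, Δx) = atan2(23.43, -28.39) = 140.4675° be the start→goal bearing.
Normalize: d = |goal − start| / ρ = 36.809741/7.57 = 4.862581, α = (θ_start − ψ) mod 360° = 135.8325° = 2.370725 rad, β = (θ_goal − ψ) mod 360° = 353.4325° = 6.168561 rad.
Common terms: sin α = 0.696758, cos α = -0.717306, sin β = -0.114373, cos β = 0.993438, cos(α−β) = -0.792290, d² = 23.644697. Work in radians in the unit-radius frame; every candidate has L = ρ·(t + p + q).
LSL: p² = 2 + d² − 2cos(α−β) + 2d(sin α − sin β) = 35.117656; p = √p² = 5.926015; φ = atan2(cos β − cos α, d + sin α − sin β) = 0.292852 rad; t = (φ − α) mod 2π = 4.205312 rad, q = (β − φ) mod 2π = 5.875710 rad → L = 7.57·(4.205312 + 5.926015 + 5.875710) = 7.57·16.007037 = 121.173270 m
RSR: p² = 2 + d² − 2cos(α−β) + 2d(sin β − sin α) = 19.340896; p = √p² = 4.397829; φ = atan2(cos α − cos β, d − sin α + sin β) = -0.399543 rad; t = (α − φ) mod 2π = 2.770268 rad, q = (φ − β) mod 2π = 5.998266 rad → L = 7.57·(2.770268 + 4.397829 + 5.998266) = 7.57·13.166363 = 99.669366 m
LSR: p² = d² − 2 + 2cos(α−β) + 2d(sin α + sin β) = 25.723905; p = √p² = 5.071874; φ = atan2(−cos α − cos β, d + sin α + sin β) − atan2(−2, p) = 0.324941 rad; t = (φ − α) mod 2π = 4.237401 rad, q = (φ − β) mod 2π = 0.439564 rad → L = 7.57·(4.237401 + 5.071874 + 0.439564) = 7.57·9.748839 = 73.798712 m
RSL: p² = d² − 2 + 2cos(α−β) − 2d(sin α + sin β) = 14.396330; p = √p² = 3.794250; φ = atan2(cos α + cos β, d − sin α − sin β) − atan2(2, p) = -0.420678 rad; t = (α − φ) mod 2π = 2.791403 rad, q = (β − φ) mod 2π = 0.306054 rad → L = 7.57·(2.791403 + 3.794250 + 0.306054) = 7.57·6.891707 = 52.170219 m
RLR: c = (6 − d² + 2cos(α−β) + 2d(sin α − sin β))/8 = -1.417612, |c| > 1 → infeasible
LRL: c = (6 − d² + 2cos(α−β) − 2d(sin α − sin β))/8 = -3.389707, |c| > 1 → infeasible
Shortest: RSL with L = 52.170219 m ≈ 52.1702 m
Convert RSL to answer units (arcs ×180/π): t = 2.791403·180/π = 159.9356°, p = ρ·p = 7.57·3.794250 = 28.7225 m, q = 0.306054·180/π = 17.5356°, L = 52.1702 m.

RSL: t = 159.9356°, p = 28.7225 m, q = 17.5356°, L = 52.1702 m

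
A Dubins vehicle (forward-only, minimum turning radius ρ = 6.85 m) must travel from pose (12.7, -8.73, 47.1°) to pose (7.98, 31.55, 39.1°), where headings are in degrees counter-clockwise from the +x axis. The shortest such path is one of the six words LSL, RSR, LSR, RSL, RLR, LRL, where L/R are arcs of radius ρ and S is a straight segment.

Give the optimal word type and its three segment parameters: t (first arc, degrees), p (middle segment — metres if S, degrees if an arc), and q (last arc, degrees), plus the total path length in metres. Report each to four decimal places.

LSR: t = 60.7838°, p = 27.4189 m, q = 68.7838°, L = 42.9093 m

Let ψ = atan2(Δy, Δx) = atan2(40.28, -4.72) = 96.6834° be the start→goal bearing.
Normalize: d = |goal − start| / ρ = 40.555601/6.85 = 5.920526, α = (θ_start − ψ) mod 360° = 310.4166° = 5.417791 rad, β = (θ_goal − ψ) mod 360° = 302.4166° = 5.278165 rad.
Common terms: sin α = -0.761351, cos α = 0.648340, sin β = -0.844173, cos β = 0.536071, cos(α−β) = 0.990268, d² = 35.052625. Work in radians in the unit-radius frame; every candidate has L = ρ·(t + p + q).
LSL: p² = 2 + d² − 2cos(α−β) + 2d(sin α − sin β) = 36.052790; p = √p² = 6.004398; φ = atan2(cos β − cos α, d + sin α − sin β) = -0.018699 rad; t = (φ − α) mod 2π = 0.846695 rad, q = (β − φ) mod 2π = 5.296864 rad → L = 6.85·(0.846695 + 6.004398 + 5.296864) = 6.85·12.147956 = 83.213502 m
RSR: p² = 2 + d² − 2cos(α−β) + 2d(sin β − sin α) = 34.091388; p = √p² = 5.838783; φ = atan2(cos α − cos β, d − sin α + sin β) = 0.019229 rad; t = (α − φ) mod 2π = 5.398562 rad, q = (φ − β) mod 2π = 1.024250 rad → L = 6.85·(5.398562 + 5.838783 + 1.024250) = 6.85·12.261595 = 83.991924 m
LSR: p² = d² − 2 + 2cos(α−β) + 2d(sin α + sin β) = 16.022073; p = √p² = 4.002758; φ = atan2(−cos α − cos β, d + sin α + sin β) − atan2(−2, p) = 0.195483 rad; t = (φ − α) mod 2π = 1.060877 rad, q = (φ − β) mod 2π = 1.200503 rad → L = 6.85·(1.060877 + 4.002758 + 1.200503) = 6.85·6.264138 = 42.909348 m
RSL: p² = d² − 2 + 2cos(α−β) − 2d(sin α + sin β) = 54.044250; p = √p² = 7.351479; φ = atan2(cos α + cos β, d − sin α − sin β) − atan2(2, p) = -0.109531 rad; t = (α − φ) mod 2π = 5.527322 rad, q = (β − φ) mod 2π = 5.387696 rad → L = 6.85·(5.527322 + 7.351479 + 5.387696) = 6.85·18.266497 = 125.125505 m
RLR: c = (6 − d² + 2cos(α−β) + 2d(sin α − sin β))/8 = -3.261424, |c| > 1 → infeasible
LRL: c = (6 − d² + 2cos(α−β) − 2d(sin α − sin β))/8 = -3.506599, |c| > 1 → infeasible
Shortest: LSR with L = 42.909348 m ≈ 42.9093 m
Convert LSR to answer units (arcs ×180/π): t = 1.060877·180/π = 60.7838°, p = ρ·p = 6.85·4.002758 = 27.4189 m, q = 1.200503·180/π = 68.7838°, L = 42.9093 m.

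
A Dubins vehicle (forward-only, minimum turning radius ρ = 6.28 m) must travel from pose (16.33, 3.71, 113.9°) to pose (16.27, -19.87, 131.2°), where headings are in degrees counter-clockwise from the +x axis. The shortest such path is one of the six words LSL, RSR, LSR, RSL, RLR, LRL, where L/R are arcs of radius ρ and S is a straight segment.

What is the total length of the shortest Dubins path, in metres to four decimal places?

Let ψ = atan2(Δy, Δx) = atan2(-23.58, -0.06) = -90.1458° be the start→goal bearing.
Normalize: d = |goal − start| / ρ = 23.580076/6.28 = 3.754789, α = (θ_start − ψ) mod 360° = 204.0458° = 3.561271 rad, β = (θ_goal − ψ) mod 360° = 221.3458° = 3.863213 rad.
Common terms: sin α = -0.407467, cos α = -0.913220, sin β = -0.660602, cos β = -0.750736, cos(α−β) = 0.954761, d² = 14.098442. Work in radians in the unit-radius frame; every candidate has L = ρ·(t + p + q).
LSL: p² = 2 + d² − 2cos(α−β) + 2d(sin α − sin β) = 16.089860; p = √p² = 4.011217; φ = atan2(cos β − cos α, d + sin α − sin β) = 0.040518 rad; t = (φ − α) mod 2π = 2.762433 rad, q = (β − φ) mod 2π = 3.822694 rad → L = 6.28·(2.762433 + 4.011217 + 3.822694) = 6.28·10.596344 = 66.545040 m
RSR: p² = 2 + d² − 2cos(α−β) + 2d(sin β − sin α) = 12.287982; p = √p² = 3.505422; φ = atan2(cos α − cos β, d − sin α + sin β) = -0.046369 rad; t = (α − φ) mod 2π = 3.607640 rad, q = (φ − β) mod 2π = 2.373604 rad → L = 6.28·(3.607640 + 3.505422 + 2.373604) = 6.28·9.486665 = 59.576257 m
LSR: p² = d² − 2 + 2cos(α−β) + 2d(sin α + sin β) = 5.987220; p = √p² = 2.446880; φ = atan2(−cos α − cos β, d + sin α + sin β) − atan2(−2, p) = 1.239750 rad; t = (φ − α) mod 2π = 3.961665 rad, q = (φ − β) mod 2π = 3.659723 rad → L = 6.28·(3.961665 + 2.446880 + 3.659723) = 6.28·10.068267 = 63.228719 m
RSL: p² = d² − 2 + 2cos(α−β) − 2d(sin α + sin β) = 22.028708; p = √p² = 4.693475; φ = atan2(cos α + cos β, d − sin α − sin β) − atan2(2, p) = -0.735049 rad; t = (α − φ) mod 2π = 4.296319 rad, q = (β − φ) mod 2π = 4.598261 rad → L = 6.28·(4.296319 + 4.693475 + 4.598261) = 6.28·13.588056 = 85.332990 m
RLR: c = (6 − d² + 2cos(α−β) + 2d(sin α − sin β))/8 = -0.535998; p = 2π − arccos c = 4.146700 rad; φ = atan2(cos α − cos β, d − sin α + sin β) = -0.046369 rad; t = (α − φ + p/2) mod 2π = 5.680990 rad, q = (α − β − t + p) mod 2π = 4.446954 rad → L = 6.28·(5.680990 + 4.146700 + 4.446954) = 6.28·14.274643 = 89.644759 m
LRL: c = (6 − d² + 2cos(α−β) − 2d(sin α − sin β))/8 = -1.011232, |c| > 1 → infeasible
Shortest: RSR with L = 59.576257 m ≈ 59.5763 m

59.5763 m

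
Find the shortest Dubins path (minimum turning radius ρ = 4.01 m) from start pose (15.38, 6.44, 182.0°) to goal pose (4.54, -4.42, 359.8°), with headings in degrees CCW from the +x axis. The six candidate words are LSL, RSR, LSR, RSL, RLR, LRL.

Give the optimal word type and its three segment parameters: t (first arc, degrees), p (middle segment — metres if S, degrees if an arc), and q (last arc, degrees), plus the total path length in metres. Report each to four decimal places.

Let ψ = atan2(Δy, Δx) = atan2(-10.86, -10.84) = -134.9472° be the start→goal bearing.
Normalize: d = |goal − start| / ρ = 15.344224/4.01 = 3.826490, α = (θ_start − ψ) mod 360° = 316.9472° = 5.531772 rad, β = (θ_goal − ψ) mod 360° = 134.7472° = 2.351782 rad.
Common terms: sin α = -0.682672, cos α = 0.730725, sin β = 0.710220, cos β = -0.703980, cos(α−β) = -0.999263, d² = 14.642023. Work in radians in the unit-radius frame; every candidate has L = ρ·(t + p + q).
LSL: p² = 2 + d² − 2cos(α−β) + 2d(sin α − sin β) = 7.980775; p = √p² = 2.825027; φ = atan2(cos β − cos α, d + sin α − sin β) = -0.532693 rad; t = (φ − α) mod 2π = 0.218720 rad, q = (β − φ) mod 2π = 2.884475 rad → L = 4.01·(0.218720 + 2.825027 + 2.884475) = 4.01·5.928222 = 23.772170 m
RSR: p² = 2 + d² − 2cos(α−β) + 2d(sin β − sin α) = 29.300323; p = √p² = 5.412977; φ = atan2(cos α − cos β, d − sin α + sin β) = 0.268255 rad; t = (α − φ) mod 2π = 5.263517 rad, q = (φ − β) mod 2π = 4.199658 rad → L = 4.01·(5.263517 + 5.412977 + 4.199658) = 4.01·14.876152 = 59.653371 m
LSR: p² = d² − 2 + 2cos(α−β) + 2d(sin α + sin β) = 10.854320; p = √p² = 3.294589; φ = atan2(−cos α − cos β, d + sin α + sin β) − atan2(−2, p) = 0.538652 rad; t = (φ − α) mod 2π = 1.290065 rad, q = (φ − β) mod 2π = 4.470055 rad → L = 4.01·(1.290065 + 3.294589 + 4.470055) = 4.01·9.054710 = 36.309388 m
RSL: p² = d² − 2 + 2cos(α−β) − 2d(sin α + sin β) = 10.432675; p = √p² = 3.229965; φ = atan2(cos α + cos β, d − sin α − sin β) − atan2(2, p) = -0.547379 rad; t = (α − φ) mod 2π = 6.079151 rad, q = (β − φ) mod 2π = 2.899161 rad → L = 4.01·(6.079151 + 3.229965 + 2.899161) = 4.01·12.208277 = 48.955192 m
RLR: c = (6 − d² + 2cos(α−β) + 2d(sin α − sin β))/8 = -2.662540, |c| > 1 → infeasible
LRL: c = (6 − d² + 2cos(α−β) − 2d(sin α − sin β))/8 = 0.002403; p = 2π − arccos c = 4.714792 rad; φ = atan2(cos β − cos α, d + sin α − sin β) = -0.532693 rad; t = (φ − α + p/2) mod 2π = 2.576116 rad, q = (β − α − t + p) mod 2π = 5.241871 rad → L = 4.01·(2.576116 + 4.714792 + 5.241871) = 4.01·12.532780 = 50.256446 m
Shortest: LSL with L = 23.772170 m ≈ 23.7722 m
Convert LSL to answer units (arcs ×180/π): t = 0.218720·180/π = 12.5317°, p = ρ·p = 4.01·2.825027 = 11.3284 m, q = 2.884475·180/π = 165.2683°, L = 23.7722 m.

LSL: t = 12.5317°, p = 11.3284 m, q = 165.2683°, L = 23.7722 m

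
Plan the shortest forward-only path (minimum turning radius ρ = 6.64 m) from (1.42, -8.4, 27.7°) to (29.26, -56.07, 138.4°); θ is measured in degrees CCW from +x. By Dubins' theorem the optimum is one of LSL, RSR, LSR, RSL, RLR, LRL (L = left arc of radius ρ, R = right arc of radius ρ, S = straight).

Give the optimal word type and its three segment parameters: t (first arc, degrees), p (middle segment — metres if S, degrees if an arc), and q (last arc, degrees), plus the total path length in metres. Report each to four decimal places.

RSR: t = 79.3246°, p = 46.9739 m, q = 169.9754°, L = 75.8652 m

Let ψ = atan2(Δy, Δx) = atan2(-47.67, 27.84) = -59.7144° be the start→goal bearing.
Normalize: d = |goal − start| / ρ = 55.204117/6.64 = 8.313873, α = (θ_start − ψ) mod 360° = 87.4144° = 1.525670 rad, β = (θ_goal − ψ) mod 360° = 198.1144° = 3.457749 rad.
Common terms: sin α = 0.998982, cos α = 0.045111, sin β = -0.310916, cos β = -0.950437, cos(α−β) = -0.353475, d² = 69.120484. Work in radians in the unit-radius frame; every candidate has L = ρ·(t + p + q).
LSL: p² = 2 + d² − 2cos(α−β) + 2d(sin α − sin β) = 93.608080; p = √p² = 9.675127; φ = atan2(cos β − cos α, d + sin α − sin β) = -0.103080 rad; t = (φ − α) mod 2π = 4.654436 rad, q = (β − φ) mod 2π = 3.560829 rad → L = 6.64·(4.654436 + 9.675127 + 3.560829) = 6.64·17.890392 = 118.792201 m
RSR: p² = 2 + d² − 2cos(α−β) + 2d(sin β − sin α) = 50.046788; p = √p² = 7.074375; φ = atan2(cos α − cos β, d − sin α + sin β) = 0.141195 rad; t = (α − φ) mod 2π = 1.384475 rad, q = (φ − β) mod 2π = 2.966631 rad → L = 6.64·(1.384475 + 7.074375 + 2.966631) = 6.64·11.425481 = 75.865195 m
LSR: p² = d² − 2 + 2cos(α−β) + 2d(sin α + sin β) = 77.854525; p = √p² = 8.823521; φ = atan2(−cos α − cos β, d + sin α + sin β) − atan2(−2, p) = 0.323134 rad; t = (φ − α) mod 2π = 5.080649 rad, q = (φ − β) mod 2π = 3.148570 rad → L = 6.64·(5.080649 + 8.823521 + 3.148570) = 6.64·17.052740 = 113.230195 m
RSL: p² = d² − 2 + 2cos(α−β) − 2d(sin α + sin β) = 54.972544; p = √p² = 7.414347; φ = atan2(cos α + cos β, d − sin α − sin β) − atan2(2, p) = -0.381642 rad; t = (α − φ) mod 2π = 1.907311 rad, q = (β − φ) mod 2π = 3.839391 rad → L = 6.64·(1.907311 + 7.414347 + 3.839391) = 6.64·13.161050 = 87.389369 m
RLR: c = (6 − d² + 2cos(α−β) + 2d(sin α − sin β))/8 = -5.255848, |c| > 1 → infeasible
LRL: c = (6 − d² + 2cos(α−β) − 2d(sin α − sin β))/8 = -10.701010, |c| > 1 → infeasible
Shortest: RSR with L = 75.865195 m ≈ 75.8652 m
Convert RSR to answer units (arcs ×180/π): t = 1.384475·180/π = 79.3246°, p = ρ·p = 6.64·7.074375 = 46.9739 m, q = 2.966631·180/π = 169.9754°, L = 75.8652 m.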